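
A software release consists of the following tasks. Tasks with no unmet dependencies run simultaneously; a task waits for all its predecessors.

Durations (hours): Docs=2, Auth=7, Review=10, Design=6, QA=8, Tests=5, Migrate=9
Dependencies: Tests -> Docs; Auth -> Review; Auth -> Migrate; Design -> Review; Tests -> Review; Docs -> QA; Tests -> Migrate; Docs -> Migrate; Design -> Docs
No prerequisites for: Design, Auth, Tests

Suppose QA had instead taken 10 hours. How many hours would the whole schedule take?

18

Baseline: Design→Docs→Migrate = 6+2+9 = 17 → 17 hours.
The longest path through QA is only 16 hours, so QA has float 1.
New critical path: Design→Docs→QA = 6+2+10 = 18 ⇒ 18 hours.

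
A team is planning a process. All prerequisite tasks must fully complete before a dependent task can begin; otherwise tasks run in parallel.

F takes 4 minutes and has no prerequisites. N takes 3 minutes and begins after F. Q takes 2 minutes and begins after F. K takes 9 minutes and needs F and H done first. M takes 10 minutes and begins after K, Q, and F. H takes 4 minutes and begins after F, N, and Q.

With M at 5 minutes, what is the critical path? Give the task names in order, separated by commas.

F, N, H, K, M

Baseline: F→N→H→K→M = 4+3+4+9+10 = 30 → 30 minutes.
M is on the critical path; changing it to 5 makes that path 25 minutes.
The critical path is still F→N→H→K→M; finish is now 25 minutes.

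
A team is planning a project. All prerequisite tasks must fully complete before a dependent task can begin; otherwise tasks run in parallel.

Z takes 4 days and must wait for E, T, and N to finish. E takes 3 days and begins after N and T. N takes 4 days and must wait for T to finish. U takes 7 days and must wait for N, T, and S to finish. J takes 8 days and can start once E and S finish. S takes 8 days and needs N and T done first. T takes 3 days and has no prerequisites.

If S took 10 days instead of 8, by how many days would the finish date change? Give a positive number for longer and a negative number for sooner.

2

As given, the longest chain is T→N→S→J = 3+4+8+8 = 23, so the finish is 23 days.
S is on the critical path; changing it to 10 makes that path 25 days.
The critical path is still T→N→S→J; finish is now 25 days.
Change in finish: 25 − 23 = +2 days.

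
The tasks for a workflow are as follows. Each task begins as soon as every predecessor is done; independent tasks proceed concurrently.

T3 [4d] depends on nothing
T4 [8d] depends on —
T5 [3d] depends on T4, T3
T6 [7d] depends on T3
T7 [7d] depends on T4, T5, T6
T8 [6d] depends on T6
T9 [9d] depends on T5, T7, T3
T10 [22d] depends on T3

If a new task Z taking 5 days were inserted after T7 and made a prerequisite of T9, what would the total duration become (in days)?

32

Originally the job takes 27 days.
With Z inserted, T9 now waits for max(T5, T7, T3, Z).
New critical path: T3→T6→T7→Z→T9 = 4+7+7+5+9 = 32 ⇒ 32 days.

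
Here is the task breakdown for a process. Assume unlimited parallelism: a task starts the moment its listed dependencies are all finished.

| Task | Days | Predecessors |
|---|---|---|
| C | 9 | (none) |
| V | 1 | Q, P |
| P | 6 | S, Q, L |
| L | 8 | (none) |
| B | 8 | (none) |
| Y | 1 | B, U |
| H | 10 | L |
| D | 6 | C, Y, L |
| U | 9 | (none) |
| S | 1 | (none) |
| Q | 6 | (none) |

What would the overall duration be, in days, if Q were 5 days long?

As given, the longest chain is L→H = 8+10 = 18, so the finish is 18 days.
Q has 5 days of float (longest path through it is 13).
The critical path is still L→H; finish is now 18 days.

18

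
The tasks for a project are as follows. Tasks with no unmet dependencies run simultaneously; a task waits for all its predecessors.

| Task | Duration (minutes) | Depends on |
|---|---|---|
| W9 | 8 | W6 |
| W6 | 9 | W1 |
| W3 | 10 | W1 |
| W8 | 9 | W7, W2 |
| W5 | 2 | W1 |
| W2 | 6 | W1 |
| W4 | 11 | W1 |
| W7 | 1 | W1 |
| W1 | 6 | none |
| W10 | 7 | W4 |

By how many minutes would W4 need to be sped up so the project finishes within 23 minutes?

1

Current finish: 24 minutes; target: 23.
W4 is on every critical path, so each minute cut from W4 cuts the finish by one (this holds down to a finish of 23).
Need 24 − 23 = 1 minute off W4 → W4 becomes 10 minutes, finish becomes 23.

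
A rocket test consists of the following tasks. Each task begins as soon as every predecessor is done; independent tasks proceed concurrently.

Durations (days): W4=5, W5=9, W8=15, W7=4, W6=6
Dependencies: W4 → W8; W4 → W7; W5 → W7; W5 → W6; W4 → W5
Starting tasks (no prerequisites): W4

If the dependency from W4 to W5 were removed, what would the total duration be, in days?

20

Before: longest chain W4→W5→W6 = 5+9+6 = 20, finish 20.
Without W4→W5, W5's earliest start moves from 5 to 0.
The longest chain is now W4→W8 = 5+15 = 20, so the plan takes 20 days.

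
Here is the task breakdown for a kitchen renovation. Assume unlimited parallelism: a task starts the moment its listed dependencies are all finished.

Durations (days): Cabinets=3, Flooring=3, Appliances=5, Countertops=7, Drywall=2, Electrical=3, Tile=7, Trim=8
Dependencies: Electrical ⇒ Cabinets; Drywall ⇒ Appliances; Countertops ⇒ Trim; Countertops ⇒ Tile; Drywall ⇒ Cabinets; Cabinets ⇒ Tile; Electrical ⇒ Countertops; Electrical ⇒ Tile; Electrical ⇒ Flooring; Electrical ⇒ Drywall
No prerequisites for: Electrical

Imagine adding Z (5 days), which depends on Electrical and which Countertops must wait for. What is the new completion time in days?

Originally the schedule takes 18 days.
With Z inserted, Countertops now waits for max(Electrical, Z).
New critical path: Electrical→Z→Countertops→Trim = 3+5+7+8 = 23 ⇒ 23 days.

23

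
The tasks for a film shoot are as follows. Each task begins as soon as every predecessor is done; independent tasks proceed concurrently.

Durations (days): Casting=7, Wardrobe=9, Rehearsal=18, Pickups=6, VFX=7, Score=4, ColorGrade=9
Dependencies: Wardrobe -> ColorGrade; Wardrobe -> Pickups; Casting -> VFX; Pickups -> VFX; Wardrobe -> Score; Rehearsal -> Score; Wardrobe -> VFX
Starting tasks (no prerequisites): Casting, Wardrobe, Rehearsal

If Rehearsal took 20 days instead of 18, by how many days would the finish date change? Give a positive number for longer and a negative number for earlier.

2

Actual critical path: Rehearsal→Score = 18+4 = 22 ⇒ 22 days.
Since Rehearsal is critical, the +2 change carries straight to that chain (now 24 days).
No other chain overtakes it, so the finish is 24 days.
Change in finish: 24 − 22 = +2 days.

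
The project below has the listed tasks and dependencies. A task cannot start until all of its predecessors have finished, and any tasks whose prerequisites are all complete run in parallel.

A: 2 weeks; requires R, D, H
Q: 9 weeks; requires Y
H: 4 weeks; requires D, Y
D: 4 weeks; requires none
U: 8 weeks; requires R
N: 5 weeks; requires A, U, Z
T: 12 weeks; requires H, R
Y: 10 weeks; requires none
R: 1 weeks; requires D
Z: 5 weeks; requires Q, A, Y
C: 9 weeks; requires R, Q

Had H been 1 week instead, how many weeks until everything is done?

29

Critical path before the change: Y→Q→Z→N = 10+9+5+5 = 29 giving 29 weeks.
H is off the critical path — its longest chain is 26 weeks, giving 3 of slack.
The critical path is still Y→Q→Z→N; finish is now 29 weeks.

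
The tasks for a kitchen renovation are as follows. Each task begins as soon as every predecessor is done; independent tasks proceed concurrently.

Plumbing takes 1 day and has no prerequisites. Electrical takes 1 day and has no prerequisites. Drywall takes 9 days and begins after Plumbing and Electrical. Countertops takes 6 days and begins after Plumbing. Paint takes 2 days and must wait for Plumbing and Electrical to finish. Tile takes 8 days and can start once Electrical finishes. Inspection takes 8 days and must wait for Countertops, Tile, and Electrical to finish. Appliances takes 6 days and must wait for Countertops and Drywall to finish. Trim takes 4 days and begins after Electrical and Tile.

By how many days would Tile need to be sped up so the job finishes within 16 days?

Current finish: 17 days; target: 16.
Tile is on every critical path, so each day cut from Tile cuts the finish by one (this holds down to a finish of 16).
Need 17 − 16 = 1 day off Tile → Tile becomes 7 days, finish becomes 16.

1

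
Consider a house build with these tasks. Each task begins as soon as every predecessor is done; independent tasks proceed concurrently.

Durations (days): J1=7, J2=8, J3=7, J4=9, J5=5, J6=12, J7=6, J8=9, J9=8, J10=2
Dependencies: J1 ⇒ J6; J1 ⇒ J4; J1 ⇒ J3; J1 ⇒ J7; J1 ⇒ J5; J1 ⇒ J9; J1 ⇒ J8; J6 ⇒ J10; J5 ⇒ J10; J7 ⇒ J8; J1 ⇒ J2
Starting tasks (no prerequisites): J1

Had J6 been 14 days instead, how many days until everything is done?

23

Critical path before the change: J1→J7→J8 = 7+6+9 = 22 giving 22 days.
J6 has 1 day of float (longest path through it is 21).
The binding chain switches to J1→J6→J10 = 7+14+2 = 23; finish 23 days.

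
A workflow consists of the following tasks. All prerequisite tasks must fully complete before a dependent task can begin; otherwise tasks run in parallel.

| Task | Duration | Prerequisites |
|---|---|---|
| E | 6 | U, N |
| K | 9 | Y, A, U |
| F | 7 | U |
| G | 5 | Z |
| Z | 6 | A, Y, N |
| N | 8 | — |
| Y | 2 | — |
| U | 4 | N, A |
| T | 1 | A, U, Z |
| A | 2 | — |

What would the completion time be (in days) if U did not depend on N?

Original critical path: N→U→K = 8+4+9 = 21 ⇒ 21 days.
Without N→U, U's earliest start moves from 8 to 2.
After: N→Z→G = 8+6+5 = 19 → 19 days.

19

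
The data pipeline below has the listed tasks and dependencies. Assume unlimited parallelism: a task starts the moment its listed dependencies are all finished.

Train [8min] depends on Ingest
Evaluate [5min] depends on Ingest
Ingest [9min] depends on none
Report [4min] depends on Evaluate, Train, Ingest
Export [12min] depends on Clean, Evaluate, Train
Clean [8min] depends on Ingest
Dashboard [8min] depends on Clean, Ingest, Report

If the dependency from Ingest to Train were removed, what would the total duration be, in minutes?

29

With the dependency in place, Ingest→Clean→Export = 9+8+12 = 29 sets the finish at 29 minutes.
Without Ingest→Train, Train's earliest start moves from 9 to 0.
The longest chain is now Ingest→Clean→Export = 9+8+12 = 29, so the project takes 29 minutes.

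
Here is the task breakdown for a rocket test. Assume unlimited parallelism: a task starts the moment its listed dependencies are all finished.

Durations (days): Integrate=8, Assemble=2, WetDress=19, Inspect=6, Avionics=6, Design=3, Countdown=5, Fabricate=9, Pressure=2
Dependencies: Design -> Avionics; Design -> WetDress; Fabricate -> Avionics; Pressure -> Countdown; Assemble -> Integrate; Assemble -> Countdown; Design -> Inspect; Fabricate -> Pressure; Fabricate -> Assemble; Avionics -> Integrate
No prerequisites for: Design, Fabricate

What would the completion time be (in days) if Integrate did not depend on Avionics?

Before: longest chain Fabricate→Avionics→Integrate = 9+6+8 = 23, finish 23.
Without Avionics→Integrate, Integrate's earliest start moves from 15 to 11.
New critical path: Design→WetDress = 3+19 = 22 ⇒ 22 days.

22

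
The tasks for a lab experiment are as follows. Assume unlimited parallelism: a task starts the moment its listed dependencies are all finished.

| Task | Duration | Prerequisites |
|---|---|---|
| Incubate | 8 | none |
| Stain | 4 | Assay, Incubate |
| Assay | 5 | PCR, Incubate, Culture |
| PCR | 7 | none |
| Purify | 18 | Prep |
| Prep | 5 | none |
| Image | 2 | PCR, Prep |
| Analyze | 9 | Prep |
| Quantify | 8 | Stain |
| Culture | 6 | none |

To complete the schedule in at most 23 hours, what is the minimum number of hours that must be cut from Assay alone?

Current finish: 25 hours; target: 23.
Assay is on every critical path, so each hour cut from Assay cuts the finish by one (this holds down to a finish of 23).
Need 25 − 23 = 2 hours off Assay → Assay becomes 3 hours, finish becomes 23.

2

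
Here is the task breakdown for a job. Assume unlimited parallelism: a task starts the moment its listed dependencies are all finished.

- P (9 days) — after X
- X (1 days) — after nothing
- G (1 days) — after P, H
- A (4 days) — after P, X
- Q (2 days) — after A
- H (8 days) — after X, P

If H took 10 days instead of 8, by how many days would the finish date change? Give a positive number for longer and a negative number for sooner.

2

The binding path is X→P→H→G = 1+9+8+1 = 19; finish at 19 days.
H lies on that path, so at 10 days the path becomes 21 days.
No other chain overtakes it, so the finish is 21 days.
Change in finish: 21 − 19 = +2 days.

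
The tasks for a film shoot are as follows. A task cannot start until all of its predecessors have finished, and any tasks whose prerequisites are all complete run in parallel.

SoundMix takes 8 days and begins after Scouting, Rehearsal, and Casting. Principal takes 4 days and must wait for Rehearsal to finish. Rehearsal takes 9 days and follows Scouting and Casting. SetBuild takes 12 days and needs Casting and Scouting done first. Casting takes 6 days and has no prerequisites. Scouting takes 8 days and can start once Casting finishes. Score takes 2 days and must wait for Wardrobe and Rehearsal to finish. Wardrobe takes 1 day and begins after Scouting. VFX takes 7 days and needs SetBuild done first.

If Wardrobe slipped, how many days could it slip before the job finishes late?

16

The longest chain is Casting→Scouting→SetBuild→VFX = 6+8+12+7 = 33; overall finish 33 days.
Wardrobe finishes as early as 15 and must finish by 31.
So Wardrobe can slip 31 − 15 = 16 days.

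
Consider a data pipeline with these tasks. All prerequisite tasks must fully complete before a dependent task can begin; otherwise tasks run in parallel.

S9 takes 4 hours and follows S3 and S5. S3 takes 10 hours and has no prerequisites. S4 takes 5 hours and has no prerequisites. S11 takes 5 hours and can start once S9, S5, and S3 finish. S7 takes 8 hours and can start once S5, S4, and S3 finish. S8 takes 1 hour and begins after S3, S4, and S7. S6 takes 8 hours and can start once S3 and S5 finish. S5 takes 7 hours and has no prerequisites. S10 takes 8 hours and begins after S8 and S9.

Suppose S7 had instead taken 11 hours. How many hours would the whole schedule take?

30

Actual critical path: S3→S7→S8→S10 = 10+8+1+8 = 27 ⇒ 27 hours.
Since S7 is critical, the +3 change carries straight to that chain (now 30 hours).
No other chain overtakes it, so the finish is 30 hours.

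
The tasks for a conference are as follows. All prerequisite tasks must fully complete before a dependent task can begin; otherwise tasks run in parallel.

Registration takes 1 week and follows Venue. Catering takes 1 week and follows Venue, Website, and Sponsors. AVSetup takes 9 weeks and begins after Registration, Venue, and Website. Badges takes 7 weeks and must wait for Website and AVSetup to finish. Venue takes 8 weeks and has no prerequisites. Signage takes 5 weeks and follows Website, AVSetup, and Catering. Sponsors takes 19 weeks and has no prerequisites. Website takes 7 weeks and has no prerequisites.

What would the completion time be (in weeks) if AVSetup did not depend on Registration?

With the dependency in place, Venue→Registration→AVSetup→Badges = 8+1+9+7 = 25 sets the finish at 25 weeks.
Without Registration→AVSetup, AVSetup's earliest start moves from 9 to 8.
The longest chain is now Sponsors→Catering→Signage = 19+1+5 = 25, so the conference takes 25 weeks.

25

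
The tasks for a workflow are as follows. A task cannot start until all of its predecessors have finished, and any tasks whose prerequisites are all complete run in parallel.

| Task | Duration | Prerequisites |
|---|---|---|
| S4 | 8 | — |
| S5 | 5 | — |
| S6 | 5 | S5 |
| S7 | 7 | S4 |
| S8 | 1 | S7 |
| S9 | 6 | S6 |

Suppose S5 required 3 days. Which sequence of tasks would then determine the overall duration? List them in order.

Actual critical path: S5→S6→S9 = 5+5+6 = 16 ⇒ 16 days.
S5 lies on that path, so at 3 days the path becomes 14 days.
Now S4→S7→S8 = 8+7+1 = 16 is longest, so the finish becomes 16 days.

S4, S7, S8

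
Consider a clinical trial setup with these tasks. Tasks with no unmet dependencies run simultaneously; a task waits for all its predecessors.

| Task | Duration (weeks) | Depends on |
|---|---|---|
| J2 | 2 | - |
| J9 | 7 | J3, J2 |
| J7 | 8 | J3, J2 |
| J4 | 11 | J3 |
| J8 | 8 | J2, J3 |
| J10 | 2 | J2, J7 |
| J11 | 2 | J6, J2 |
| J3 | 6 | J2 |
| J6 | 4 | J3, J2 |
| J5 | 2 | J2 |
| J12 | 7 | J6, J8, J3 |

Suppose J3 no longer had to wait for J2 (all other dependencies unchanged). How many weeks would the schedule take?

Original critical path: J2→J3→J8→J12 = 2+6+8+7 = 23 ⇒ 23 weeks.
Without J2→J3, J3's earliest start moves from 2 to 0.
The longest chain is now J3→J8→J12 = 6+8+7 = 21, so the schedule takes 21 weeks.

21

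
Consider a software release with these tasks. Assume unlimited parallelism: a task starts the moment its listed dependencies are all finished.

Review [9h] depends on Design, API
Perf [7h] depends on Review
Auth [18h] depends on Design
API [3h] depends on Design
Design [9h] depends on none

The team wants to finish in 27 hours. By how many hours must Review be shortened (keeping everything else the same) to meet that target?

Current finish: 28 hours; target: 27.
Review is on every critical path, so each hour cut from Review cuts the finish by one (this holds down to a finish of 27).
Need 28 − 27 = 1 hour off Review → Review becomes 8 hours, finish becomes 27.

1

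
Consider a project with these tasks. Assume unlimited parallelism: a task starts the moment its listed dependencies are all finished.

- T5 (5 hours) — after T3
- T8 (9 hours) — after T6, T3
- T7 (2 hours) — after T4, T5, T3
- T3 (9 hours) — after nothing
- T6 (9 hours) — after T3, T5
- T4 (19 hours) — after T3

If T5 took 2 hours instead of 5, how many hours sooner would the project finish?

2

Baseline: T3→T5→T6→T8 = 9+5+9+9 = 32 → 32 hours.
T5 lies on that path, so at 2 hours the path becomes 29 hours.
New critical path: T3→T4→T7 = 9+19+2 = 30 ⇒ 30 hours.
Change in finish: 30 − 32 = -2 hours.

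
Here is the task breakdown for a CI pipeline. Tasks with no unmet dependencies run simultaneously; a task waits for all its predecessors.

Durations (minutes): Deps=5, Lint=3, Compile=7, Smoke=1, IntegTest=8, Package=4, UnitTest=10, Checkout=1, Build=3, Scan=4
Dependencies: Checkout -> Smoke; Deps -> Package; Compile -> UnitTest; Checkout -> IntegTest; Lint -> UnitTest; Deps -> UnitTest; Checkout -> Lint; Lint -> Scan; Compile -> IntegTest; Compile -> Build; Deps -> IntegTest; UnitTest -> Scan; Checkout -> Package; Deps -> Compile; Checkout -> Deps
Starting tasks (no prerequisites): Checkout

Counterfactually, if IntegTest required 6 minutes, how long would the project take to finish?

As given, the longest chain is Checkout→Deps→Compile→UnitTest→Scan = 1+5+7+10+4 = 27, so the finish is 27 minutes.
IntegTest has 6 minutes of float (longest path through it is 21).
That remains the longest chain; total 27 minutes.

27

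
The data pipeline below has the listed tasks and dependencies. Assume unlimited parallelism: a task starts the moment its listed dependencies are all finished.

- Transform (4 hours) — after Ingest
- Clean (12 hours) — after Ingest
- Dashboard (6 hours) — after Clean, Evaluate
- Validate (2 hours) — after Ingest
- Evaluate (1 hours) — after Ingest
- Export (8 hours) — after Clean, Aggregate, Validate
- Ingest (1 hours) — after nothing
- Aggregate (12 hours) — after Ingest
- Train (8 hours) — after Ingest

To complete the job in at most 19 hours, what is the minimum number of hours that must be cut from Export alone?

Current finish: 21 hours; target: 19.
Export is on every critical path, so each hour cut from Export cuts the finish by one (this holds down to a finish of 19).
Need 21 − 19 = 2 hours off Export → Export becomes 6 hours, finish becomes 19.

2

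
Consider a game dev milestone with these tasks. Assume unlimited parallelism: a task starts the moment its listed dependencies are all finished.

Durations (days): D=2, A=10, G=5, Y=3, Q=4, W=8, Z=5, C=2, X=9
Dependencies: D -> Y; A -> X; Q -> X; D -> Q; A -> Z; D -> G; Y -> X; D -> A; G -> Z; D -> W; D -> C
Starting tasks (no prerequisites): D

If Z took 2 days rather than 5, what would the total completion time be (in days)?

As given, the longest chain is D→A→X = 2+10+9 = 21, so the finish is 21 days.
Z has 4 days of float (longest path through it is 17).
The critical path is still D→A→X; finish is now 21 days.

21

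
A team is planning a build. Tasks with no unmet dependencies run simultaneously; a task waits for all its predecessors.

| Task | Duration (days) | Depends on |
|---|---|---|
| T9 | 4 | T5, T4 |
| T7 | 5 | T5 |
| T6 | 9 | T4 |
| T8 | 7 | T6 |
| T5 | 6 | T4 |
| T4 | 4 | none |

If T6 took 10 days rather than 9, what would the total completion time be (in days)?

Actual critical path: T4→T6→T8 = 4+9+7 = 20 ⇒ 20 days.
T6 is on the critical path; changing it to 10 makes that path 21 days.
No other chain overtakes it, so the finish is 21 days.

21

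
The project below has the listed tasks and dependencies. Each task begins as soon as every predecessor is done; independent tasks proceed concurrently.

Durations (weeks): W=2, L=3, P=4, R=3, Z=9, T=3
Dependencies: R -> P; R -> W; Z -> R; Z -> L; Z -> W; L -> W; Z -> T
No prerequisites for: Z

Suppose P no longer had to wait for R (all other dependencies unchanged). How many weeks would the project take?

With the dependency in place, Z→R→P = 9+3+4 = 16 sets the finish at 16 weeks.
Without R→P, P's earliest start moves from 12 to 0.
After: Z→L→W = 9+3+2 = 14 → 14 weeks.

14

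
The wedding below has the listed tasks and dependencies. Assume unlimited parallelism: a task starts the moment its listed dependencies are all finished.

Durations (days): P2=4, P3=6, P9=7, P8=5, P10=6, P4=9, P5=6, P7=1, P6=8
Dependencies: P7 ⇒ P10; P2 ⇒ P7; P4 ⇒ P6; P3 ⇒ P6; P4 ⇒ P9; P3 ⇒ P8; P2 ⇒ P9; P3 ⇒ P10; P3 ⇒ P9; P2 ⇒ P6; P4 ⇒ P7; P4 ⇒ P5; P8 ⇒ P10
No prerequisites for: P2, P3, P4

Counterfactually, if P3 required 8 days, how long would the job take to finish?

As given, the longest chain is P3→P8→P10 = 6+5+6 = 17, so the finish is 17 days.
P3 lies on that path, so at 8 days the path becomes 19 days.
No other chain overtakes it, so the finish is 19 days.

19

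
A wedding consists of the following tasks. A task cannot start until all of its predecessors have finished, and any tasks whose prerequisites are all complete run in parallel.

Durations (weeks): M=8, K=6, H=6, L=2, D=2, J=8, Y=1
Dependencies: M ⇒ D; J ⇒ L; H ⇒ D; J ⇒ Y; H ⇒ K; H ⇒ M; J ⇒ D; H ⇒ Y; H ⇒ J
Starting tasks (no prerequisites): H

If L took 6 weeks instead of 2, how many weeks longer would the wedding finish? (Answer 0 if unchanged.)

4

Actual critical path: H→J→L = 6+8+2 = 16 ⇒ 16 weeks.
Since L is critical, the +4 change carries straight to that chain (now 20 weeks).
That remains the longest chain; total 20 weeks.
Change in finish: 20 − 16 = +4 weeks.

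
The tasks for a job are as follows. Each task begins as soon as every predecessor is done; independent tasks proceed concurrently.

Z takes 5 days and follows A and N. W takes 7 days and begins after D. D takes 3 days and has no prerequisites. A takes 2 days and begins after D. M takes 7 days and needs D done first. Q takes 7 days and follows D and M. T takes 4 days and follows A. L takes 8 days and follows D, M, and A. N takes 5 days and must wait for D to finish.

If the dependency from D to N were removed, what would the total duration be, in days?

18

Before: longest chain D→M→L = 3+7+8 = 18, finish 18.
Without D→N, N's earliest start moves from 3 to 0.
After: D→M→L = 3+7+8 = 18 → 18 days.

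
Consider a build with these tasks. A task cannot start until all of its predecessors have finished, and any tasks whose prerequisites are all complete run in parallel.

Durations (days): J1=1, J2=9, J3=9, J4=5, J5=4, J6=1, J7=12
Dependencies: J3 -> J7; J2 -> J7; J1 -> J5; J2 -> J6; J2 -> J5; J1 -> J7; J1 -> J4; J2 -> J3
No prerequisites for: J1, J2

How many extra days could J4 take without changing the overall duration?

J2→J3→J7 = 9+9+12 = 30 sets the makespan at 30 days.
Longest path through J4: 6 days (earliest finish 6, latest finish 30).
Slack of J4 = 25 − 1 = 24 days.

24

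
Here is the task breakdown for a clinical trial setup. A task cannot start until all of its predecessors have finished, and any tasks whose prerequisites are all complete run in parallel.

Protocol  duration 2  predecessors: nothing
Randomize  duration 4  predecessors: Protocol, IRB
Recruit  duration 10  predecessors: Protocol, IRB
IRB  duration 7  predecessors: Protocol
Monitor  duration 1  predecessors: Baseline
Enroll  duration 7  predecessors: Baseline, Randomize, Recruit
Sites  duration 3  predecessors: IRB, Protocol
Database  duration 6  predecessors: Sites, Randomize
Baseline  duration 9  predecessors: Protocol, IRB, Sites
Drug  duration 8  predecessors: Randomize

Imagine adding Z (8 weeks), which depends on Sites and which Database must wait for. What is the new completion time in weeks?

Originally the plan takes 28 weeks.
With Z inserted, Database now waits for max(Sites, Randomize, Z).
New critical path: Protocol→IRB→Sites→Baseline→Enroll = 2+7+3+9+7 = 28 ⇒ 28 weeks.

28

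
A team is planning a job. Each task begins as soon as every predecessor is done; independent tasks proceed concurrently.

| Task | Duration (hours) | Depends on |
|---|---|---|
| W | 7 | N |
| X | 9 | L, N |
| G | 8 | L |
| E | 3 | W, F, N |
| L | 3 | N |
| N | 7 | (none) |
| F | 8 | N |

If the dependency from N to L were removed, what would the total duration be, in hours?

With the dependency in place, N→L→X = 7+3+9 = 19 sets the finish at 19 hours.
Without N→L, L's earliest start moves from 7 to 0.
After: N→F→E = 7+8+3 = 18 → 18 hours.

18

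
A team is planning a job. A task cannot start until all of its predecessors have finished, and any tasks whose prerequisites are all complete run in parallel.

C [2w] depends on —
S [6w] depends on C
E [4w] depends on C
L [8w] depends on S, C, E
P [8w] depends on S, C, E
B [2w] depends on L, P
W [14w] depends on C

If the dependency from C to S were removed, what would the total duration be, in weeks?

Original critical path: C→S→L→B = 2+6+8+2 = 18 ⇒ 18 weeks.
Without C→S, S's earliest start moves from 2 to 0.
The longest chain is now C→E→L→B = 2+4+8+2 = 16, so the job takes 16 weeks.

16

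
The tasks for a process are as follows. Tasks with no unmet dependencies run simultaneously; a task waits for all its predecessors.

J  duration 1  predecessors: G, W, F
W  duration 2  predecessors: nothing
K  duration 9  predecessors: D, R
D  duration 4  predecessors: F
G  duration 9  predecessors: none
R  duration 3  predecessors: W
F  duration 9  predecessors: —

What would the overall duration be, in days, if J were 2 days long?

The binding path is F→D→K = 9+4+9 = 22; finish at 22 days.
The longest path through J is only 10 days, so J has float 12.
The critical path is still F→D→K; finish is now 22 days.

22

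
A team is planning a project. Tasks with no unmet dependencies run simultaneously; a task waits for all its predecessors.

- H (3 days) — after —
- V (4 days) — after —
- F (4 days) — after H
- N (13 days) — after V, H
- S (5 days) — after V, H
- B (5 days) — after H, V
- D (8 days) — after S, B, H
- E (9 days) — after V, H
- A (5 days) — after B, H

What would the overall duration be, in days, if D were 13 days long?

22

The binding path is V→S→D = 4+5+8 = 17; finish at 17 days.
Since D is critical, the +5 change carries straight to that chain (now 22 days).
No other chain overtakes it, so the finish is 22 days.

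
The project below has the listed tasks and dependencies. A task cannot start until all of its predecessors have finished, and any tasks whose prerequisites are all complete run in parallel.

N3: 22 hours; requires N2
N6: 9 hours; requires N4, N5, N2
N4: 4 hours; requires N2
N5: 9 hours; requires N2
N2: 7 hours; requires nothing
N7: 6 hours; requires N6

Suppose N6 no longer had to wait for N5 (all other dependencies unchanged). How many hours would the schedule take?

With the dependency in place, N2→N5→N6→N7 = 7+9+9+6 = 31 sets the finish at 31 hours.
Without N5→N6, N6's earliest start moves from 16 to 11.
After: N2→N3 = 7+22 = 29 → 29 hours.

29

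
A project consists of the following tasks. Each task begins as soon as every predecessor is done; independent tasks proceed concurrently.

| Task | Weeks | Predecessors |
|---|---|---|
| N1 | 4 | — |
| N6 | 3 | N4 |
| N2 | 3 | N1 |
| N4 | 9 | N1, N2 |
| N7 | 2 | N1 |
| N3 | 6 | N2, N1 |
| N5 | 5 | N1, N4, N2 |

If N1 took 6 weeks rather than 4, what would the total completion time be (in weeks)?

Baseline: N1→N2→N4→N5 = 4+3+9+5 = 21 → 21 weeks.
Since N1 is critical, the +2 change carries straight to that chain (now 23 weeks).
No other chain overtakes it, so the finish is 23 weeks.

23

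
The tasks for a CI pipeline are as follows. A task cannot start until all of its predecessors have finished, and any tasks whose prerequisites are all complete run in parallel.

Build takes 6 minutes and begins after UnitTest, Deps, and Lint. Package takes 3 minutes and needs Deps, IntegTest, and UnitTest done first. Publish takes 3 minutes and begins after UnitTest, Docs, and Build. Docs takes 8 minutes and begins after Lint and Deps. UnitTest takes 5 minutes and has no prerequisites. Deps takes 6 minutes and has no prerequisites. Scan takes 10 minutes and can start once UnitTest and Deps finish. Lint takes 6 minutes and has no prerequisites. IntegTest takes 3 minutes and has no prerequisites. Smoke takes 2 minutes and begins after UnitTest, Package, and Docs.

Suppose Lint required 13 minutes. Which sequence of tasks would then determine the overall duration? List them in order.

Lint, Docs, Publish

Actual critical path: Lint→Docs→Publish = 6+8+3 = 17 ⇒ 17 minutes.
Lint lies on that path, so at 13 minutes the path becomes 24 minutes.
That remains the longest chain; total 24 minutes.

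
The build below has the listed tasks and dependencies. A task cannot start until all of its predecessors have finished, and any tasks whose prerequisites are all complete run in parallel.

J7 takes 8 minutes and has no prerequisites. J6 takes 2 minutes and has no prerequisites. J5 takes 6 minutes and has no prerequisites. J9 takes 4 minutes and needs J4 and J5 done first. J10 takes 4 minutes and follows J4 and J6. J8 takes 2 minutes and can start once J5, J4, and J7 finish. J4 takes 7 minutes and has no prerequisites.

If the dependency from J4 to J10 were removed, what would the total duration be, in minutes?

Before: longest chain J4→J9 = 7+4 = 11, finish 11.
Without J4→J10, J10's earliest start moves from 7 to 2.
After: J4→J9 = 7+4 = 11 → 11 minutes.

11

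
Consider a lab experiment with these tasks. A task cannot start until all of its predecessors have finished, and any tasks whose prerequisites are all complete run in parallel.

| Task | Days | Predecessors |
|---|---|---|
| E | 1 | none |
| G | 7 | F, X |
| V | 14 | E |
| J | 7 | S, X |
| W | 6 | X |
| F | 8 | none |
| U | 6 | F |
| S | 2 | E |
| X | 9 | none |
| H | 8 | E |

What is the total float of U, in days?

The longest chain is X→G = 9+7 = 16; overall finish 16 days.
The longest chain containing U totals 14 days.
Float = 16 − 14 = 2.

2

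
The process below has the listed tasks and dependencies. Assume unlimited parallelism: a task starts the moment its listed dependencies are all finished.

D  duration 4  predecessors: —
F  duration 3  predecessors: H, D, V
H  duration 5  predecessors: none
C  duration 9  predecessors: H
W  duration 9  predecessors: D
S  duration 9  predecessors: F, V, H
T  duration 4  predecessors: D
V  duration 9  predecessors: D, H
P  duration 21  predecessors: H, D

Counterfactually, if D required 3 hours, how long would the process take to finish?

Critical path before the change: H→V→F→S = 5+9+3+9 = 26 giving 26 hours.
D has 1 hour of float (longest path through it is 25).
No other chain overtakes it, so the finish is 26 hours.

26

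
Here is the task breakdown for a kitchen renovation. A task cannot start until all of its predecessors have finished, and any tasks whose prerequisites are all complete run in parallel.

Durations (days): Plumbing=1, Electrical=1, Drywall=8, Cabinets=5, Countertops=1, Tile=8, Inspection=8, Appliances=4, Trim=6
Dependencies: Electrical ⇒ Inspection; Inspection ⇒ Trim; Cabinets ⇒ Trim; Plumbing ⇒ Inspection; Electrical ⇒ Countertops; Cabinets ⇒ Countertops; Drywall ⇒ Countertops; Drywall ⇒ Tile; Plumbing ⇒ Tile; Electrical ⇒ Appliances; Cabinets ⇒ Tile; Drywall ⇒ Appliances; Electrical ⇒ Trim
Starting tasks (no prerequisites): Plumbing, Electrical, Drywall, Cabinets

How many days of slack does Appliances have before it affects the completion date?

4

The longest chain is Drywall→Tile = 8+8 = 16; overall finish 16 days.
Appliances finishes as early as 12 and must finish by 16.
So Appliances can slip 16 − 12 = 4 days.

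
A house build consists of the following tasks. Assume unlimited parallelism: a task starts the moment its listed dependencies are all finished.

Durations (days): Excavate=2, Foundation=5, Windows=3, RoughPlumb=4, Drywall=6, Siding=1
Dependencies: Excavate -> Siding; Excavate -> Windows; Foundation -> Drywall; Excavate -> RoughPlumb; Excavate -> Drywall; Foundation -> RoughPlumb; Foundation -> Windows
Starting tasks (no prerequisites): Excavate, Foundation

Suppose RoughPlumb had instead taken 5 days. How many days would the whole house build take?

11

Baseline: Foundation→Drywall = 5+6 = 11 → 11 days.
RoughPlumb is off the critical path — its longest chain is 9 days, giving 2 of slack.
The critical path is still Foundation→Drywall; finish is now 11 days.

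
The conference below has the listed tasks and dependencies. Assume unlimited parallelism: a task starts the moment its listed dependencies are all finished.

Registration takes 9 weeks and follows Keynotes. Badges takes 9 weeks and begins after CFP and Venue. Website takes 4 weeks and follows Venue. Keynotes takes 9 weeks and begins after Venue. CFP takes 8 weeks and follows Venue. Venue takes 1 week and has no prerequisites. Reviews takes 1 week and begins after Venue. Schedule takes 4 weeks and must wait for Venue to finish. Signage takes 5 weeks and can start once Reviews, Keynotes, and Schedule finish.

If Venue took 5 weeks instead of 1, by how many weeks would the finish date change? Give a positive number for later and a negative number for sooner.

Critical path before the change: Venue→Keynotes→Registration = 1+9+9 = 19 giving 19 weeks.
Since Venue is critical, the +4 change carries straight to that chain (now 23 weeks).
The critical path is still Venue→Keynotes→Registration; finish is now 23 weeks.
Change in finish: 23 − 19 = +4 weeks.

4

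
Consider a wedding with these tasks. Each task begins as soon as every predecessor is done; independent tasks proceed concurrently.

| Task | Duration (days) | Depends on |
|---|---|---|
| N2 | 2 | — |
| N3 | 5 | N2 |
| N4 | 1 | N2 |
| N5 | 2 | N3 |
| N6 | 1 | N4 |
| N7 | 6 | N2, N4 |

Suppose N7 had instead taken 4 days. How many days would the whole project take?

Baseline: N2→N4→N7 = 2+1+6 = 9 → 9 days.
N7 is on the critical path; changing it to 4 makes that path 7 days.
The binding chain switches to N2→N3→N5 = 2+5+2 = 9; finish 9 days.

9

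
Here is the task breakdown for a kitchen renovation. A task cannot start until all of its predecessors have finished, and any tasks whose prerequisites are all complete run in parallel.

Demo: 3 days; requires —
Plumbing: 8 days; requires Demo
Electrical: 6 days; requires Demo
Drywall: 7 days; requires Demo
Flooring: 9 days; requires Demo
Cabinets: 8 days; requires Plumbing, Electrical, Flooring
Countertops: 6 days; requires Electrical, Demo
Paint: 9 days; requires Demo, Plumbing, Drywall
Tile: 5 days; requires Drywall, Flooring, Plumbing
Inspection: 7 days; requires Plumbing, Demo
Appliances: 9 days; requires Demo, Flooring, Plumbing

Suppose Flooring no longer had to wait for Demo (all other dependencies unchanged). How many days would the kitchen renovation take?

Original critical path: Demo→Flooring→Appliances = 3+9+9 = 21 ⇒ 21 days.
Without Demo→Flooring, Flooring's earliest start moves from 3 to 0.
New critical path: Demo→Plumbing→Paint = 3+8+9 = 20 ⇒ 20 days.

20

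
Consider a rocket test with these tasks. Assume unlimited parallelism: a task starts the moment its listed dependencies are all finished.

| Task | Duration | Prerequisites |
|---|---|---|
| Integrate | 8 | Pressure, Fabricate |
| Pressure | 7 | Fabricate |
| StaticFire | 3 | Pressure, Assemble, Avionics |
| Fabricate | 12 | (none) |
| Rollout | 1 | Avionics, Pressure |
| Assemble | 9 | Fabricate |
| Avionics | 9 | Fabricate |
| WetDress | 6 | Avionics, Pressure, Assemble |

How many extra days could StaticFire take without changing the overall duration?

Fabricate→Avionics→WetDress = 12+9+6 = 27 sets the makespan at 27 days.
The longest chain containing StaticFire totals 24 days.
Float = 27 − 24 = 3.

3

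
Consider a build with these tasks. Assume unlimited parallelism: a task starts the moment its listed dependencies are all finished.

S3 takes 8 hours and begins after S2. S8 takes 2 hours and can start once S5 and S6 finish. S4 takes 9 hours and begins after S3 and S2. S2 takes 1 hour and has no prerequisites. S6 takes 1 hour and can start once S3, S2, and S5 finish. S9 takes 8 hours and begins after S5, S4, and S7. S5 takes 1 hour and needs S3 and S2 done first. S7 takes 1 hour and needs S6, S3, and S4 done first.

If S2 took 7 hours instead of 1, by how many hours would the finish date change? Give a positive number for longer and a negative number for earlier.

6

Critical path before the change: S2→S3→S4→S7→S9 = 1+8+9+1+8 = 27 giving 27 hours.
S2 lies on that path, so at 7 hours the path becomes 33 hours.
That remains the longest chain; total 33 hours.
Change in finish: 33 − 27 = +6 hours.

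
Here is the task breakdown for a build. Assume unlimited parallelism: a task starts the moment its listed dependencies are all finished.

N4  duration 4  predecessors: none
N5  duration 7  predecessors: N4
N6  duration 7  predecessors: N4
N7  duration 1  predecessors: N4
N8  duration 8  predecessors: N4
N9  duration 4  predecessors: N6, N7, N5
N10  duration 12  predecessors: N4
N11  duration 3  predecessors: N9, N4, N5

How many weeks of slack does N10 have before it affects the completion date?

2

The longest chain is N4→N5→N9→N11 = 4+7+4+3 = 18; overall finish 18 weeks.
The longest chain containing N10 totals 16 weeks.
So N10 can slip 18 − 16 = 2 weeks.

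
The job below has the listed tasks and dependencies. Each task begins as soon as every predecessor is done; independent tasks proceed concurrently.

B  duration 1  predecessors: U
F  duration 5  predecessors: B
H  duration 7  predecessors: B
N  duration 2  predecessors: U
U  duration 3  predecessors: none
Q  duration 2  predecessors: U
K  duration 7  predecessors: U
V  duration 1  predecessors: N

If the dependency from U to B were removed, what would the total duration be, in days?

Before: longest chain U→B→H = 3+1+7 = 11, finish 11.
Without U→B, B's earliest start moves from 3 to 0.
New critical path: U→K = 3+7 = 10 ⇒ 10 days.

10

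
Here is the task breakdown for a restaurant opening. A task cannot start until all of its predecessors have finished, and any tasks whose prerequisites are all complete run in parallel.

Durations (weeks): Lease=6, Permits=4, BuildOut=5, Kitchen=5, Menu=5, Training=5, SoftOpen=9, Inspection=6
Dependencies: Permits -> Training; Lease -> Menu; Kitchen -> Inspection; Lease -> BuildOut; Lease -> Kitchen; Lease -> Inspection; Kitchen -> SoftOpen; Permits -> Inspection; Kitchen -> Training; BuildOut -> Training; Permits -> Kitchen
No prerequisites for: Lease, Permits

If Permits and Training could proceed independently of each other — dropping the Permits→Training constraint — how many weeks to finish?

With the dependency in place, Lease→Kitchen→SoftOpen = 6+5+9 = 20 sets the finish at 20 weeks.
Dropping Permits→Training doesn't change Training's earliest start (11); another predecessor still binds.
After: Lease→Kitchen→SoftOpen = 6+5+9 = 20 → 20 weeks.

20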